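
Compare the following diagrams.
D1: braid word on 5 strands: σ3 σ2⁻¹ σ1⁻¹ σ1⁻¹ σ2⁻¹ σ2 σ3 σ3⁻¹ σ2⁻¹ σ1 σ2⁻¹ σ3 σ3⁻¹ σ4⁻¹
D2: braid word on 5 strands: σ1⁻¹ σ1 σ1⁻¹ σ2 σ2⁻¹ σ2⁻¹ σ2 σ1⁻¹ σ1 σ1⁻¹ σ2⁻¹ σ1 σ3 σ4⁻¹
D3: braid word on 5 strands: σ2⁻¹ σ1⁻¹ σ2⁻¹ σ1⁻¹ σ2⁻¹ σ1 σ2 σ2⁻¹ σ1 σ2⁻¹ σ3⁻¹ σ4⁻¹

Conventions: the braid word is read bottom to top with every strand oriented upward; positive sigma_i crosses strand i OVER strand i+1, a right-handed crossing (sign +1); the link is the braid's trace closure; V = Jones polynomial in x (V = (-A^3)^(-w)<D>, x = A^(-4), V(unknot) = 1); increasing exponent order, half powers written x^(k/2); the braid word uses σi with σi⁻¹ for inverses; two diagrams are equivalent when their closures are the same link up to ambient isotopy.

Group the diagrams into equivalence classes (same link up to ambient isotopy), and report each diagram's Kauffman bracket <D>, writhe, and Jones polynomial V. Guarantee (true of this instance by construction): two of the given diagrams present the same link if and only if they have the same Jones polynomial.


classes: {D1, D3} | {D2}
V(D1) = -x^-6 + x^-5 - x^-4 + 2x^-3 - x^-2 + x^-1  [14 crossings, <D> = A^-8 - A^-4 + 2 - A^4 + A^8 - A^12, w = -4]
D2 (bracket A^-6; 14 crossings at w = -2): V = 1
D3 (bracket A^-14 - A^-10 + 2A^-6 - A^-2 + A^2 - A^6; 12 crossings at w = -6): V = -x^-6 + x^-5 - x^-4 + 2x^-3 - x^-2 + x^-1
note: V(x) takes 2 values over 3 diagrams, fixing the grouping


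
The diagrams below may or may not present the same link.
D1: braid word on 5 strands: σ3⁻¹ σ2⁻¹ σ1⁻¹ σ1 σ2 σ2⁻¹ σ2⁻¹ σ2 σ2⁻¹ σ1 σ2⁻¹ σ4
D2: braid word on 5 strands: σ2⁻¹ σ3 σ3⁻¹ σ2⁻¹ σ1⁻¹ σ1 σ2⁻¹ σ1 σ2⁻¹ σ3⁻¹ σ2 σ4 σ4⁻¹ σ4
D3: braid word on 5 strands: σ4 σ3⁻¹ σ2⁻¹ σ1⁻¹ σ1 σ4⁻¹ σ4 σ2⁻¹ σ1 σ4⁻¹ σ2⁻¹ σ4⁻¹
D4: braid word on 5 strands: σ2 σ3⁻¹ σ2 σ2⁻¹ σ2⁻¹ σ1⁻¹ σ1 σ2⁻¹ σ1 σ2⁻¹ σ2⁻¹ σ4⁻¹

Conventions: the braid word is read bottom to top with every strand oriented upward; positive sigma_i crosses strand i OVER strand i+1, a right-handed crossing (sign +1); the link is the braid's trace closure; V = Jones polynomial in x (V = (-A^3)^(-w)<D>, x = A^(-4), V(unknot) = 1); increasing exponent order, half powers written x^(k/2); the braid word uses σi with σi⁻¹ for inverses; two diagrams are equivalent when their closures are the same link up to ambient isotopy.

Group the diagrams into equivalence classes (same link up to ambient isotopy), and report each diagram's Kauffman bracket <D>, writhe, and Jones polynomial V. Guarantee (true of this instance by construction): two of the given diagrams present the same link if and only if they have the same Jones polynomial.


classes: {D1, D2, D3, D4}
V(D1) = -x^-4 + x^-3 + x^-1  [12 crossings, <D> = A^-2 + A^6 - A^10, w = -2]
D2 (bracket A^-2 + A^6 - A^10; 14 crossings at w = -2): V = -x^-4 + x^-3 + x^-1
D3 (bracket A^-8 + 1 - A^4; 12 crossings at w = -4): V = -x^-4 + x^-3 + x^-1
V(D4) = -x^-4 + x^-3 + x^-1  [12 crossings, <D> = A^-8 + 1 - A^4, w = -4]
note: one V(x) for all 4 diagrams — one class (guaranteed)


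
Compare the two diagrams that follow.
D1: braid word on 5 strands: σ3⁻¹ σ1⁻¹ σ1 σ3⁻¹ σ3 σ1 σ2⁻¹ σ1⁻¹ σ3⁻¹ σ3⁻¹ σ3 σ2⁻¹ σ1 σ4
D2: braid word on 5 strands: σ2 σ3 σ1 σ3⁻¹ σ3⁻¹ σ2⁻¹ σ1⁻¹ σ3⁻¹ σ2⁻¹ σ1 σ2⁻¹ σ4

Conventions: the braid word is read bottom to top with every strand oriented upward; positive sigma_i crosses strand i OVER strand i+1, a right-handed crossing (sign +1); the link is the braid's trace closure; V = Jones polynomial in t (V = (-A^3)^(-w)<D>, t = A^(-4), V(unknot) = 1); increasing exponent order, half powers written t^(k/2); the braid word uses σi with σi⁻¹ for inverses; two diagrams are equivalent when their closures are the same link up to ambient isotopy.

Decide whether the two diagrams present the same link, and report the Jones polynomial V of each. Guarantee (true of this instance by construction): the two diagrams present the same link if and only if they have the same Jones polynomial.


equivalent: yes
D1 (bracket A^-6; 14 crossings at w = -2): V = 1
D2 (bracket A^-6; 12 crossings at w = -2): V = 1
key observation: one V(t) for all 2 diagrams — one class (guaranteed)


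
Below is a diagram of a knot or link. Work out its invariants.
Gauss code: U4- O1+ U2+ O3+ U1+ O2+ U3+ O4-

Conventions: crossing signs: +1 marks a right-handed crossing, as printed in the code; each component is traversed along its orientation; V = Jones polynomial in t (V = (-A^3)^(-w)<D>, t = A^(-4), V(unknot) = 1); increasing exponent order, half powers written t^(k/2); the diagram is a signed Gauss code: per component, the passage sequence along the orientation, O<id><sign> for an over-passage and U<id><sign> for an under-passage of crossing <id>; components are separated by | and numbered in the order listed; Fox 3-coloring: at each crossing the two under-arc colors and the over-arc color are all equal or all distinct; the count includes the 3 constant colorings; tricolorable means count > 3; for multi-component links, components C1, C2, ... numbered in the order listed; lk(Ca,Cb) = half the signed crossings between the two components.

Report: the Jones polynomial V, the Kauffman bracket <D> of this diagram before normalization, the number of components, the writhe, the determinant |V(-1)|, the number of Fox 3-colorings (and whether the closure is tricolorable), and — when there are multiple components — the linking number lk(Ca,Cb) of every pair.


V(t) = t + t^3 - t^4
bracket: -A^-10 + A^-6 + A^2, w = +2
1 component, writhe +2, over 4 crossings
det 3, colorings 9 of 3^4 — tricolorable
observation: V spans 3 powers of t: at least 3 crossings in any diagram


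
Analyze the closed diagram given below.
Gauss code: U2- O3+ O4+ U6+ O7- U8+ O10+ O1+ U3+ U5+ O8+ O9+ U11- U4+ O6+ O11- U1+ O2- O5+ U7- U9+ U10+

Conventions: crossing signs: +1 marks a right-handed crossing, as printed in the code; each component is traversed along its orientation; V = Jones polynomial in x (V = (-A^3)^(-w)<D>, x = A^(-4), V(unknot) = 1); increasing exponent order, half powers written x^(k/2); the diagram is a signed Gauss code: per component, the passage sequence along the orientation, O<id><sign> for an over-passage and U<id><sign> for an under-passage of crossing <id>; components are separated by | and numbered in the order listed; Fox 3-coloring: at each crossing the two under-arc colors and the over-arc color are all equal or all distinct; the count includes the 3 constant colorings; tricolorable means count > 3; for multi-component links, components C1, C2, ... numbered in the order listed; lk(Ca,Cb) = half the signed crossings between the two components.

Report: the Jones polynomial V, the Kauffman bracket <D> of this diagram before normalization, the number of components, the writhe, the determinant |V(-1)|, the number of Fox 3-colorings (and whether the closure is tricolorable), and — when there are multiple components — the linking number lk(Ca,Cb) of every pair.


V(x) = x - 2x^2 + 3x^3 - 2x^4 + 3x^5 - 2x^6 + x^7 - x^8
bracket: A^-17 - A^-13 + 2A^-9 - 3A^-5 + 2A^-1 - 3A^3 + 2A^7 - A^11, w = +5
1 component, writhe +5, over 11 crossings
det 15, colorings 9 of 3^11 — tricolorable
observation: the span of V is 7, forcing >= 7 crossings in any diagram


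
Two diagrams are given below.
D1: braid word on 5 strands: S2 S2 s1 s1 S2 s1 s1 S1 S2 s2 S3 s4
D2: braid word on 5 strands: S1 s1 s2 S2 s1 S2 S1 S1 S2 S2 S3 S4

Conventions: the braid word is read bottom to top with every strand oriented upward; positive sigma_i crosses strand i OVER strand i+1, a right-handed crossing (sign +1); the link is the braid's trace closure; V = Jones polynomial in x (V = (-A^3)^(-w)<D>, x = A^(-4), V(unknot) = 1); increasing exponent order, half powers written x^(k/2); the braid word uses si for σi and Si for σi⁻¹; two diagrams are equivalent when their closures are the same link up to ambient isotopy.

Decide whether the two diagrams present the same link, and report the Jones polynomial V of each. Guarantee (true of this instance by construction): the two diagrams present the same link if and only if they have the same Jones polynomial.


same link: no
V(D1) = -x^-3 + 2x^-2 - 2x^-1 + 3 - 2x + 2x^2 - x^3  [12 crossings, <D> = -A^-12 + 2A^-8 - 2A^-4 + 3 - 2A^4 + 2A^8 - A^12, w = 0]
V(D2) = -x^-6 + x^-5 - x^-4 + 2x^-3 - x^-2 + x^-1  [12 crossings, <D> = A^-14 - A^-10 + 2A^-6 - A^-2 + A^2 - A^6, w = -6]
insight: V(x) takes 2 values over 2 diagrams, fixing the grouping


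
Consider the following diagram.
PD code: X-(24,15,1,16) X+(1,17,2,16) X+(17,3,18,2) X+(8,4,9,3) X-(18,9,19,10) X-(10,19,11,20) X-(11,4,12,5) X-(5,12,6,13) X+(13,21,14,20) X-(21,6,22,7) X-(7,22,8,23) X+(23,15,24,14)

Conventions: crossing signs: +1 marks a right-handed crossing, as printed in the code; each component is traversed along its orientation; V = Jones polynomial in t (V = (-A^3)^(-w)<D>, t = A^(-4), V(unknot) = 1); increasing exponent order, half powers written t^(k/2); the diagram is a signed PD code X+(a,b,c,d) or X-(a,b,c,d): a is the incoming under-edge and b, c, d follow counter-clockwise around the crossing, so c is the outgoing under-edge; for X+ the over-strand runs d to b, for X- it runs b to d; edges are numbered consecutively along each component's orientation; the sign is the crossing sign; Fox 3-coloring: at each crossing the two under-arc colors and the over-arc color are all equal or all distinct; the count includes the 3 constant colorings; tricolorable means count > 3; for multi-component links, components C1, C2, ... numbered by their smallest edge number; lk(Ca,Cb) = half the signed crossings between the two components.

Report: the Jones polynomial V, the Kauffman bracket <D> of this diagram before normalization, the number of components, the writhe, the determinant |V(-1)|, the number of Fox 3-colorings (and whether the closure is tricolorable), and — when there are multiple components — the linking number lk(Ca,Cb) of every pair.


V(t) = -t^-6 + 3t^-5 - 5t^-4 + 6t^-3 - 6t^-2 + 6t^-1 - 4 + 3t - t^2
bracket: -A^-14 + 3A^-10 - 4A^-6 + 6A^-2 - 6A^2 + 6A^6 - 5A^10 + 3A^14 - A^18, w = -2
1 component, writhe -2, over 12 crossings
det 35, colorings 3 of 3^12 — not tricolorable
observation: V spans 8 powers of t: at least 8 crossings in any diagram


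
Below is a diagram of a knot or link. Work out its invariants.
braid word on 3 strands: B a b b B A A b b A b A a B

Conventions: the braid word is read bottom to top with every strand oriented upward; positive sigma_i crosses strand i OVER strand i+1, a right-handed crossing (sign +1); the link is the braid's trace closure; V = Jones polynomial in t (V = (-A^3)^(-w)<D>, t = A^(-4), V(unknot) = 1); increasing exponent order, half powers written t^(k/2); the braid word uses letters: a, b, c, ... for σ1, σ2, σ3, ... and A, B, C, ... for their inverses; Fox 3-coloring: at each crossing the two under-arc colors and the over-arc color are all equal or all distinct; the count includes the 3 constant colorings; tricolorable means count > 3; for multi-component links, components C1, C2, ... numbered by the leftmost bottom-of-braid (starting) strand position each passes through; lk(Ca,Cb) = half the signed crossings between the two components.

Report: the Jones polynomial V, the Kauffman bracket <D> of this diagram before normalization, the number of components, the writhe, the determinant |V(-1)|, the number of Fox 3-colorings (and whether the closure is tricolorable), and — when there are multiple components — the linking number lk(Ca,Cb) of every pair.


Jones polynomial: V(t) = -t^-3 + t^-2 - t^-1 + 3 - t + t^2 - t^3
<D> = -A^-12 + A^-8 - A^-4 + 3 - A^4 + A^8 - A^12; writhe 0
components 1, writhe 0 (14 crossings)
3-colorings: 27 of 3^14, det 9 — tricolorable
note: the word shrinks to σ2⁻¹ σ1 σ2 σ1⁻¹ σ1⁻¹ σ2 σ2 σ1⁻¹ after cancelling


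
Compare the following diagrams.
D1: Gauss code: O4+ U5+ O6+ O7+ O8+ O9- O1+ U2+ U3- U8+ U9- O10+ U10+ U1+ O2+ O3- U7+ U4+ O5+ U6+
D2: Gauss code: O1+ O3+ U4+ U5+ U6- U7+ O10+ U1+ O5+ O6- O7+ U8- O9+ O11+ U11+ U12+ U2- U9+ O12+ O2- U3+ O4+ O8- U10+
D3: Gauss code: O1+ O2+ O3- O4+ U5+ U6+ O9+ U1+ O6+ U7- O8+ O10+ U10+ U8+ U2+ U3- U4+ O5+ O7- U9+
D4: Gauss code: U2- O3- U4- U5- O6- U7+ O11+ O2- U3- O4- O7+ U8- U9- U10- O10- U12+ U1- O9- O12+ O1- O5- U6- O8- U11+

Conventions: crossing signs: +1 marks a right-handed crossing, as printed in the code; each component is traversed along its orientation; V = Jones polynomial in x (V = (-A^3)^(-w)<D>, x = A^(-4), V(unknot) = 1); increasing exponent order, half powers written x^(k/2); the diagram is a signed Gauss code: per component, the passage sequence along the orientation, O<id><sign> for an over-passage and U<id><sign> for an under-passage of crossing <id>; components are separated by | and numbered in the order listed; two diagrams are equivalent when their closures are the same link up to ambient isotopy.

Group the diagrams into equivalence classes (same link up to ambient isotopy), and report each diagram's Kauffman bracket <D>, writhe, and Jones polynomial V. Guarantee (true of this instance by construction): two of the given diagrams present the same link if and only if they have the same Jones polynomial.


grouping into links: {D1} | {D2, D3} | {D4}
V(D1) = x + x^3 - x^4  (w +6, c 10, <D> = -A^2 + A^6 + A^14)
D2 (bracket -A^-6 + A^-2 - A^2 + 2A^6 - A^10 + A^14; 12 crossings at w = +6): V = x - x^2 + 2x^3 - x^4 + x^5 - x^6
V(D3) = x - x^2 + 2x^3 - x^4 + x^5 - x^6  (w +6, c 10, <D> = -A^-6 + A^-2 - A^2 + 2A^6 - A^10 + A^14)
V(D4) = -x^-6 + x^-5 - x^-4 + 2x^-3 - x^-2 + x^-1  [12 crossings, <D> = A^-14 - A^-10 + 2A^-6 - A^-2 + A^2 - A^6, w = -6]
why: 3 classes among 4 diagrams; unequal V(x) rules out equality


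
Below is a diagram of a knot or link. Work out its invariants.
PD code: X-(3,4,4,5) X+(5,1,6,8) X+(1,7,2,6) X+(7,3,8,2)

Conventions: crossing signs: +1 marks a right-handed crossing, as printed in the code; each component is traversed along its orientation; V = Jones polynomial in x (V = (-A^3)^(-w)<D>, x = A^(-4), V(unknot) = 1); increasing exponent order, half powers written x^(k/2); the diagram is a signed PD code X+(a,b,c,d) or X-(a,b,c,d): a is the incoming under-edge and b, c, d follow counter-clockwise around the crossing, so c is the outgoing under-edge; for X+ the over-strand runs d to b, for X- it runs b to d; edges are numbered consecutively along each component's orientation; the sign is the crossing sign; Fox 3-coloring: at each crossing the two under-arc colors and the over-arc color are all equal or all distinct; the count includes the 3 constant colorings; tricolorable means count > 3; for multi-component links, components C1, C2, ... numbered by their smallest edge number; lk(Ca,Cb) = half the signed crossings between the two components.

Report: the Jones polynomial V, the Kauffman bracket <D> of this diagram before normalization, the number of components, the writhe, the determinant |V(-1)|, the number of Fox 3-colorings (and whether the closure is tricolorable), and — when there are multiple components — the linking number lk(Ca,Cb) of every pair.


V = x + x^3 - x^4
<D> = -A^-10 + A^-6 + A^2 (w = +2)
1 component over 4 crossings, w = +2
9 Fox colorings among 3^4, |V(-1)| = 3: tricolorable
why: w = +2 shifts under R1 moves; the (-A^3)^(-2) factor cancels that in V


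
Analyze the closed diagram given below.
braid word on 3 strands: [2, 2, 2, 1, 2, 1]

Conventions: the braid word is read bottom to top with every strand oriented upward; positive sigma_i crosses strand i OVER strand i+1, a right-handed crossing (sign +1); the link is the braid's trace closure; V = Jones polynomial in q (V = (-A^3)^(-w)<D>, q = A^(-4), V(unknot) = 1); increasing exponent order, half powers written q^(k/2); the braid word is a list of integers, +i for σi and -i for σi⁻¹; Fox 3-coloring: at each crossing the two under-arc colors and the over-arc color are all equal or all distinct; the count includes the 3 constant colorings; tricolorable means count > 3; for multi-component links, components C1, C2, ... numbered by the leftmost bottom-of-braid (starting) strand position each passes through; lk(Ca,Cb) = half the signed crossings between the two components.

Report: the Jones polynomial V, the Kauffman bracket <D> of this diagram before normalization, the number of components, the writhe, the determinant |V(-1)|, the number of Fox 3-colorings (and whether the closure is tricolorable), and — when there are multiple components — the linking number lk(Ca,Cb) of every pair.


V = q^2 + q^4 - q^5 + q^6 - q^7
<D> = -A^-10 + A^-6 - A^-2 + A^2 + A^10 (w = +6)
1 component over 6 crossings, w = +6
3 Fox colorings among 3^6, |V(-1)| = 5: not tricolorable
why: det 5 = |V(-1)|; not divisible by 3, so not tricolorable


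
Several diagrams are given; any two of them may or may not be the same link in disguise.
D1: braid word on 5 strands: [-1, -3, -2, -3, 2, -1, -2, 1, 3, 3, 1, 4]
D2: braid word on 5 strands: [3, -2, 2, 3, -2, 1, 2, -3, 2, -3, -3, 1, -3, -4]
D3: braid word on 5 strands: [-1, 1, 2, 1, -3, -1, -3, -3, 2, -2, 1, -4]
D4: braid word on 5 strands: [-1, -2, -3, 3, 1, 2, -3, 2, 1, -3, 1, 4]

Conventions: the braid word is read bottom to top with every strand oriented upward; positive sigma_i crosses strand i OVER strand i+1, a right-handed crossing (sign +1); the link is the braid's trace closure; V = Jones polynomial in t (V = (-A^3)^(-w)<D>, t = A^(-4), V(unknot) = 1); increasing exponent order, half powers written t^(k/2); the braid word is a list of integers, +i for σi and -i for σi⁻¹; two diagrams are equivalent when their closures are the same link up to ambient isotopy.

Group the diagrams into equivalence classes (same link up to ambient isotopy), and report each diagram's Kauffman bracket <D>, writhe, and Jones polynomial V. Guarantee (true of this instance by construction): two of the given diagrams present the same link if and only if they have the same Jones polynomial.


equivalence classes: {D1} | {D2, D4} | {D3}
D1 (bracket 1; 12 crossings at w = 0): V = 1
V(D2) = t^-2 - t^-1 + 2 - 2t + t^2 - t^3 + t^4  [14 crossings, <D> = A^-16 - A^-12 + A^-8 - 2A^-4 + 2 - A^4 + A^8, w = 0]
V(D3) = -t^-4 + t^-3 + t^-1  (w -2, c 12, <D> = A^-2 + A^6 - A^10)
V(D4) = t^-2 - t^-1 + 2 - 2t + t^2 - t^3 + t^4  [12 crossings, <D> = A^-10 - A^-6 + A^-2 - 2A^2 + 2A^6 - A^10 + A^14, w = +2]
key observation: comparing 4 Jones polynomials yields 3 groups


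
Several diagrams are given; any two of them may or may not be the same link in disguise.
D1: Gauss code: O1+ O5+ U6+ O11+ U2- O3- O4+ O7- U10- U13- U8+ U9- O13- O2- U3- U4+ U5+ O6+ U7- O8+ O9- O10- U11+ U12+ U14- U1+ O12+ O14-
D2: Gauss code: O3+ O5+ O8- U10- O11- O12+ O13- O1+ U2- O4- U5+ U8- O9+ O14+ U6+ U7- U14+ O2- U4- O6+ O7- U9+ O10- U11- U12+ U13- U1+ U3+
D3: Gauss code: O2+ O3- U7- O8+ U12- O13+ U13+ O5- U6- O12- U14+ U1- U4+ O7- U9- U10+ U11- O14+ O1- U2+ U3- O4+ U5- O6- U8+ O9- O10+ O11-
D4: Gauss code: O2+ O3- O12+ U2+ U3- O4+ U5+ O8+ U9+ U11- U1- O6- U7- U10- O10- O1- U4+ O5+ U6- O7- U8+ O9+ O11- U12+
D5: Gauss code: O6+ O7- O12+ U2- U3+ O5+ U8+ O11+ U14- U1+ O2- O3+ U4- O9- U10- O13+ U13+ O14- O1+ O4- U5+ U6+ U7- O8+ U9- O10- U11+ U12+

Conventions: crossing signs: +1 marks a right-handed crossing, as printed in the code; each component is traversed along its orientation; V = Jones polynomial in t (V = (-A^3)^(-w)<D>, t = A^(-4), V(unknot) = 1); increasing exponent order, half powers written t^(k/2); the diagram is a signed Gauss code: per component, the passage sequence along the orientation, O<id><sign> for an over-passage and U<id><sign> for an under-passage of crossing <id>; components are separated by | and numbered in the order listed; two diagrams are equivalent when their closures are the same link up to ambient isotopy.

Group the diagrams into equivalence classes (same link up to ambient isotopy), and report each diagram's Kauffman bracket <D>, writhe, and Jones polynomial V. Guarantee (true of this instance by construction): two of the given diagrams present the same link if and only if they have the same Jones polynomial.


classes: {D1, D4, D5} | {D2} | {D3}
V(D1) = -t^-3 + 2t^-2 - 2t^-1 + 3 - 2t + 2t^2 - t^3  [14 crossings, <D> = -A^-12 + 2A^-8 - 2A^-4 + 3 - 2A^4 + 2A^8 - A^12, w = 0]
V(D2) = 1  (w 0, c 14, <D> = 1)
V(D3) = -t^-6 + 2t^-5 - 3t^-4 + 4t^-3 - 3t^-2 + 3t^-1 - 2 + t  [14 crossings, <D> = A^-10 - 2A^-6 + 3A^-2 - 3A^2 + 4A^6 - 3A^10 + 2A^14 - A^18, w = -2]
V(D4) = -t^-3 + 2t^-2 - 2t^-1 + 3 - 2t + 2t^2 - t^3  [12 crossings, <D> = -A^-12 + 2A^-8 - 2A^-4 + 3 - 2A^4 + 2A^8 - A^12, w = 0]
V(D5) = -t^-3 + 2t^-2 - 2t^-1 + 3 - 2t + 2t^2 - t^3  (w +2, c 14, <D> = -A^-6 + 2A^-2 - 2A^2 + 3A^6 - 2A^10 + 2A^14 - A^18)
note: comparing 5 Jones polynomials yields 3 groups


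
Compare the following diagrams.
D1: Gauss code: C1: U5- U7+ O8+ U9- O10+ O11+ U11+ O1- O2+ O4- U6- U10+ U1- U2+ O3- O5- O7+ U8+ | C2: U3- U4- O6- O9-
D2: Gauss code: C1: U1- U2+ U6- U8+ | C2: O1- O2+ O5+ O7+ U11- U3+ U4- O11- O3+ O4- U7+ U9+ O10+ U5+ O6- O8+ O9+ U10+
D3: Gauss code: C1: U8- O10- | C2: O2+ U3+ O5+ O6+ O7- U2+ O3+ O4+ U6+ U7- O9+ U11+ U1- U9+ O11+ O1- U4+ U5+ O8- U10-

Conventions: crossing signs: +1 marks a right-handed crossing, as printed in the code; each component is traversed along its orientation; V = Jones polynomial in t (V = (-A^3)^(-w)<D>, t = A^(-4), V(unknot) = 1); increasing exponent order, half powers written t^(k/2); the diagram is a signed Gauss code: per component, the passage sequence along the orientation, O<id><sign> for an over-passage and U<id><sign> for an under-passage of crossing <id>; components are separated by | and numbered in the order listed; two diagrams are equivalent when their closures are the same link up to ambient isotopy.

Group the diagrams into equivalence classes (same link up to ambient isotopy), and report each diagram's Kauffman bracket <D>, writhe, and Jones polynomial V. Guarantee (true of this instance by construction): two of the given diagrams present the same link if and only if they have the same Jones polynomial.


equivalence classes: {D1} | {D2} | {D3}
D1 (bracket A^-1 - A^3 + A^7 + A^15; 11 crossings at w = -1): V = -t^(-9/2) - t^(-5/2) + t^(-3/2) - t^(-1/2)
V(D2) = -t^(1/2) - t^(3/2) - t^(5/2) + t^(9/2)  [11 crossings, <D> = -A^-9 + A^-1 + A^3 + A^7, w = +3]
D3 (bracket -A^-5 + A^-1 - A^3 + 2A^7 + A^15; 11 crossings at w = +3): V = -t^(-3/2) - 2t^(1/2) + t^(3/2) - t^(5/2) + t^(7/2)
key observation: 3 classes among 3 diagrams; unequal V(t) rules out equality


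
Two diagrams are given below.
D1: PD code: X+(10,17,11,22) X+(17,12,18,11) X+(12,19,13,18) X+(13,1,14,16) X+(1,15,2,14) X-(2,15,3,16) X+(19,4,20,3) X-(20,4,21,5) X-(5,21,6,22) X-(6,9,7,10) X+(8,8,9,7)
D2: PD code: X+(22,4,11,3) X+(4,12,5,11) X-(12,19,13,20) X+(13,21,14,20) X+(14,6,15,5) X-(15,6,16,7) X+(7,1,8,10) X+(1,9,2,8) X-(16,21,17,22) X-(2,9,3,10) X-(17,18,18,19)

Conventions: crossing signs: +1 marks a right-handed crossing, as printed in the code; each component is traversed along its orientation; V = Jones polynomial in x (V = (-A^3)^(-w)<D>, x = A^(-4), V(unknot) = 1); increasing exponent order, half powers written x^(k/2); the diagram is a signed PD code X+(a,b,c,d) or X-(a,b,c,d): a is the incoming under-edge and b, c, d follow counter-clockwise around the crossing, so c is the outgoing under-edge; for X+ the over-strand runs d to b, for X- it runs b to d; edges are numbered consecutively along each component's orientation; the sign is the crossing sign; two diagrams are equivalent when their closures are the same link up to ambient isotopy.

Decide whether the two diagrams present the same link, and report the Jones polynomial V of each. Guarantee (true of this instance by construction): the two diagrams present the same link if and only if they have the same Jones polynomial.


same link: yes
V(D1) = -x^(1/2) - x^(5/2)  [11 crossings, <D> = A^-1 + A^7, w = +3]
V(D2) = -x^(1/2) - x^(5/2)  [11 crossings, <D> = A^-7 + A, w = +1]
insight: Reidemeister moves carry D1 (11 crossings) to D2 (11)


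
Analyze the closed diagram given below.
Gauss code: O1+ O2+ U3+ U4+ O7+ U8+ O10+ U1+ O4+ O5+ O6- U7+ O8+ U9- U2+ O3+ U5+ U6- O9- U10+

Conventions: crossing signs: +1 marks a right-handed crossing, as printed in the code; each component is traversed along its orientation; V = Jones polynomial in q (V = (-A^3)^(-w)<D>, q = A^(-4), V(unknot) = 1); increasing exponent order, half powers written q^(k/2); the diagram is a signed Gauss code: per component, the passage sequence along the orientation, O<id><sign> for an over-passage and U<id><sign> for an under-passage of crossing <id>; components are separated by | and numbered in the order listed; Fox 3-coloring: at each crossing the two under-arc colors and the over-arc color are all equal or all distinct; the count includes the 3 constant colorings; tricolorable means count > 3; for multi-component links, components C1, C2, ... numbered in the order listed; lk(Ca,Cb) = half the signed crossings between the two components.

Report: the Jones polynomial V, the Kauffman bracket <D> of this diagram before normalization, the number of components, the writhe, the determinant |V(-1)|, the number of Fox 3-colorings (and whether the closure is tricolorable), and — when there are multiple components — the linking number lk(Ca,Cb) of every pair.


V(q) = q^2 - q^3 + 3q^4 - 3q^5 + 3q^6 - 3q^7 + 2q^8 - q^9
bracket: -A^-18 + 2A^-14 - 3A^-10 + 3A^-6 - 3A^-2 + 3A^2 - A^6 + A^10, w = +6
1 component, writhe +6, over 10 crossings
det 17, colorings 3 of 3^10 — not tricolorable
observation: V spans 7 powers of q: at least 7 crossings in any diagram


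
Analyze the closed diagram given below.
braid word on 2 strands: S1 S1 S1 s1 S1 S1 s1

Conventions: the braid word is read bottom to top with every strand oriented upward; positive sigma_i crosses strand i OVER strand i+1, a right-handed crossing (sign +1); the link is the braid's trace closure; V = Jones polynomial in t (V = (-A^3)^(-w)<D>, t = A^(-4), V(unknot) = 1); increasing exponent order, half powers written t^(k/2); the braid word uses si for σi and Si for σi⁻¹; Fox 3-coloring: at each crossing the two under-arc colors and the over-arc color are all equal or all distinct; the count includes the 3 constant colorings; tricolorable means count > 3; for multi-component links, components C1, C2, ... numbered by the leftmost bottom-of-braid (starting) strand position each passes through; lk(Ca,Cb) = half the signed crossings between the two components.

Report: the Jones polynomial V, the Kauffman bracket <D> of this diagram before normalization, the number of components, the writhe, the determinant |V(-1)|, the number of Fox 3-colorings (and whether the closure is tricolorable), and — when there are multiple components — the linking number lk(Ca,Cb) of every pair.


Jones polynomial: V(t) = -t^-4 + t^-3 + t^-1
<D> = -A^-5 - A^3 + A^7; writhe -3
components 1, writhe -3 (7 crossings)
3-colorings: 9 of 3^7, det 3 — tricolorable
note: w = -3 shifts under R1 moves; the (-A^3)^(3) factor cancels that in V


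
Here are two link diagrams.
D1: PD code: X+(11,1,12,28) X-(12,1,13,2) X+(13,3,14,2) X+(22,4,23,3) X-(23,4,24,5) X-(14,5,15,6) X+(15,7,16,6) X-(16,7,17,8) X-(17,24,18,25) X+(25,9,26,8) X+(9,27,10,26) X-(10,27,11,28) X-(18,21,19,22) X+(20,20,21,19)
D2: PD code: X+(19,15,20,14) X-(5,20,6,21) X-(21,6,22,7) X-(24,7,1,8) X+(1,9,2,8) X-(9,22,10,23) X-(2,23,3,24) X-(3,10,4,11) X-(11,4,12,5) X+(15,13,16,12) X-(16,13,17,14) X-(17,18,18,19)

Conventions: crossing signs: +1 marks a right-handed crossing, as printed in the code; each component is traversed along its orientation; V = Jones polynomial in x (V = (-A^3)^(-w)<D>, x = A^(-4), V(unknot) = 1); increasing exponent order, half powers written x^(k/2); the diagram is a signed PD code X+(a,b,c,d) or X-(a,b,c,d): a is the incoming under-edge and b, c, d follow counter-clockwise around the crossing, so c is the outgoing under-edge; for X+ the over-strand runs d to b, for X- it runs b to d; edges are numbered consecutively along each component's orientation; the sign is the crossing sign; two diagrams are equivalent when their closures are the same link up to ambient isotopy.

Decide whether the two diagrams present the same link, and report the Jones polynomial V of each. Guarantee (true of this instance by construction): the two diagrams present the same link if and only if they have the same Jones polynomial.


same link: no
V(D1) = 1  [14 crossings, <D> = 1, w = 0]
D2 (bracket A^-10 + A^-2 - A^2 + A^6 - A^10; 12 crossings at w = -6): V = -x^-7 + x^-6 - x^-5 + x^-4 + x^-2
note: 2 classes among 2 diagrams; unequal V(x) rules out equality


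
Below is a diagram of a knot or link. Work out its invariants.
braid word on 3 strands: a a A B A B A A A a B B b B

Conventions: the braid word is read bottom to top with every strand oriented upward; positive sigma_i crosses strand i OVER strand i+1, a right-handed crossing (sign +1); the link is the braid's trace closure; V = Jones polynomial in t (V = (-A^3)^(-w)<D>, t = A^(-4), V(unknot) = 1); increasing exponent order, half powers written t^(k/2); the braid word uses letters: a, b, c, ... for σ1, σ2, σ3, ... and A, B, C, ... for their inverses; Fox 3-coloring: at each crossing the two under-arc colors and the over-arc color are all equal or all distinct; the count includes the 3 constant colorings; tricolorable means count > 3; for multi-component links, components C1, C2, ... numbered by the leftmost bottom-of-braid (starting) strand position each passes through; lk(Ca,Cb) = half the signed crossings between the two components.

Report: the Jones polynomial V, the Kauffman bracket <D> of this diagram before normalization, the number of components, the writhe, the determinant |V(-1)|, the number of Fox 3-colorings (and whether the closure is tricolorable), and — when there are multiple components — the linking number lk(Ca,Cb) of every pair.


V(t) = t^-8 - 2t^-7 + t^-6 - 2t^-5 + 2t^-4 + t^-2
bracket: A^-10 + 2A^-2 - 2A^2 + A^6 - 2A^10 + A^14, w = -6
1 component, writhe -6, over 14 crossings
det 9, colorings 27 of 3^14 — tricolorable
observation: w = -6 (over 14 crossings) is diagram-only; (-A^3)^(6) removes it from V


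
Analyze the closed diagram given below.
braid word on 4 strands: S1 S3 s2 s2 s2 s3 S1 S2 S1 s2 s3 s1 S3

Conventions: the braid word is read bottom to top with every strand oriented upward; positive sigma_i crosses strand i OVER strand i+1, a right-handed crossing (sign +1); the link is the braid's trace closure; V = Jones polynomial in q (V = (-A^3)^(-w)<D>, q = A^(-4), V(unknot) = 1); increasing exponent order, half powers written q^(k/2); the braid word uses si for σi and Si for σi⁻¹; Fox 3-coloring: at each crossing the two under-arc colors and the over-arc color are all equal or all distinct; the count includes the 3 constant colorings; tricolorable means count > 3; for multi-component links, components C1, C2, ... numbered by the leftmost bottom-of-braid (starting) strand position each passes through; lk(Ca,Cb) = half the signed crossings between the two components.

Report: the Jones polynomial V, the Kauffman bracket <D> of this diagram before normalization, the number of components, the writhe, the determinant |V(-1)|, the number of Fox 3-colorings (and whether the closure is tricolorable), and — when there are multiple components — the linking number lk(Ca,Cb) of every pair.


Jones polynomial: V(q) = q + q^3 - q^4
<D> = A^-13 - A^-9 - A^-1; writhe +1
components 1, writhe +1 (13 crossings)
3-colorings: 9 of 3^13, det 3 — tricolorable
note: |V(-1)| = 3: so tricolorable, since 3 divides 3


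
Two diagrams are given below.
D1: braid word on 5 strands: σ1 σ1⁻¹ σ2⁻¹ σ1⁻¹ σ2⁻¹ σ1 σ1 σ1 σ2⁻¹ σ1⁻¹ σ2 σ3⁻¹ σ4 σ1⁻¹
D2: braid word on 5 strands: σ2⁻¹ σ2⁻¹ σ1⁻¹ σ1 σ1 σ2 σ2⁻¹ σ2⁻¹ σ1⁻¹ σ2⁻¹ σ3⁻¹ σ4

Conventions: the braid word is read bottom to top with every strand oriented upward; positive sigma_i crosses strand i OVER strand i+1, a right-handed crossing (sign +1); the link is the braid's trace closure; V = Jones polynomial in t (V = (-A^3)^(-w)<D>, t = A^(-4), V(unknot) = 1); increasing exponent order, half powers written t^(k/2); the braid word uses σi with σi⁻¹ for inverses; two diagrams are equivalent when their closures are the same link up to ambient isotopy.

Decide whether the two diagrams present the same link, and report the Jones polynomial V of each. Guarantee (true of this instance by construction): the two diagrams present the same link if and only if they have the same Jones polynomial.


equivalent: no
V(D1) = -t^-5 + t^-4 - t^-3 + 2t^-2 - t^-1 + 2 - t  (w -2, c 14, <D> = -A^-10 + 2A^-6 - A^-2 + 2A^2 - A^6 + A^10 - A^14)
D2 (bracket A^-8 + 1 - A^4; 12 crossings at w = -4): V = -t^-4 + t^-3 + t^-1
why: comparing 2 Jones polynomials yields 2 groups


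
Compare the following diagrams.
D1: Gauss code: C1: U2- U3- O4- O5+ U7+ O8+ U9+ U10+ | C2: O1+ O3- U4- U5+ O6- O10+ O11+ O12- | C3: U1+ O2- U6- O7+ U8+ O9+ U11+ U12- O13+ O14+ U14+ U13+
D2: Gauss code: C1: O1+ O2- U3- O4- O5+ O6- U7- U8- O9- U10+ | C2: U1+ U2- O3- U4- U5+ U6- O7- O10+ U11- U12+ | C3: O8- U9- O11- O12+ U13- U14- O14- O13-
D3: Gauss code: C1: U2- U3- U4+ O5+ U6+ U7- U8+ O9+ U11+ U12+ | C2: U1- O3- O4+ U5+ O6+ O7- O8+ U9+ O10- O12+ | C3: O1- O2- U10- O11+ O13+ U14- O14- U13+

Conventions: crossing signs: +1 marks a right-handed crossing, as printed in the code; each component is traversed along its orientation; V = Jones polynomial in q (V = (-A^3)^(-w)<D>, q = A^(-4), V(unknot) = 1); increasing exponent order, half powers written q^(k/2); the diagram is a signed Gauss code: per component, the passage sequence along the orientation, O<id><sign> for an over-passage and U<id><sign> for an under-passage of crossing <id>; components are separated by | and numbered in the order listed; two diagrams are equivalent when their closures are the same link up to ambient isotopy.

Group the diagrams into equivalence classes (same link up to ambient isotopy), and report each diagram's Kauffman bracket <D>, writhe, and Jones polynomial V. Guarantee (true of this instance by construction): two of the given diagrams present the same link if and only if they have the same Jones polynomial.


grouping into links: {D1} | {D2} | {D3}
V(D1) = 1 + q + q^2 + q^3  (w +4, c 14, <D> = 1 + A^4 + A^8 + A^12)
V(D2) = q^-5 + 2q^-3 + q^-1  [14 crossings, <D> = A^-14 + 2A^-6 + A^2, w = -6]
V(D3) = q^-1 + 2q - q^2 + 2q^3 - q^4 + q^5  (w +2, c 14, <D> = A^-14 - A^-10 + 2A^-6 - A^-2 + 2A^2 + A^10)
key observation: 3 classes among 3 diagrams; unequal V(q) rules out equality


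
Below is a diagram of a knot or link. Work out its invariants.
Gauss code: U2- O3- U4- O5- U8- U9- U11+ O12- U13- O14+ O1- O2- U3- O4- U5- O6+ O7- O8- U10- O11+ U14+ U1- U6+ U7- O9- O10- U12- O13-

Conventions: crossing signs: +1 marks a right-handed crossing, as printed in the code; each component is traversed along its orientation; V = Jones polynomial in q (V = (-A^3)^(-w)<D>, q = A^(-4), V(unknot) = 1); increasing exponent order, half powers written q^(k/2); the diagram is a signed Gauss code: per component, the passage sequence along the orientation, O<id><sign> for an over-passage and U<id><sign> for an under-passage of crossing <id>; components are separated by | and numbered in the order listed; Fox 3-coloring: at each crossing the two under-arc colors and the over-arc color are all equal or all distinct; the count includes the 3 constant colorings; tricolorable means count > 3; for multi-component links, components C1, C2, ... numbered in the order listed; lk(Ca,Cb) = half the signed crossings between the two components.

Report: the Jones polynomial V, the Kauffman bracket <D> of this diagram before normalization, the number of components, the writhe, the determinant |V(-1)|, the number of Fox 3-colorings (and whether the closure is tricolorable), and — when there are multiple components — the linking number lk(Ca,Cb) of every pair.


V = -q^-10 + q^-9 - q^-8 + q^-7 - q^-6 + q^-5 + q^-3
<D> = A^-12 + A^-4 - 1 + A^4 - A^8 + A^12 - A^16 (w = -8)
1 component over 14 crossings, w = -8
3 Fox colorings among 3^14, |V(-1)| = 7: not tricolorable
why: w = -8 shifts under R1 moves; the (-A^3)^(8) factor cancels that in V


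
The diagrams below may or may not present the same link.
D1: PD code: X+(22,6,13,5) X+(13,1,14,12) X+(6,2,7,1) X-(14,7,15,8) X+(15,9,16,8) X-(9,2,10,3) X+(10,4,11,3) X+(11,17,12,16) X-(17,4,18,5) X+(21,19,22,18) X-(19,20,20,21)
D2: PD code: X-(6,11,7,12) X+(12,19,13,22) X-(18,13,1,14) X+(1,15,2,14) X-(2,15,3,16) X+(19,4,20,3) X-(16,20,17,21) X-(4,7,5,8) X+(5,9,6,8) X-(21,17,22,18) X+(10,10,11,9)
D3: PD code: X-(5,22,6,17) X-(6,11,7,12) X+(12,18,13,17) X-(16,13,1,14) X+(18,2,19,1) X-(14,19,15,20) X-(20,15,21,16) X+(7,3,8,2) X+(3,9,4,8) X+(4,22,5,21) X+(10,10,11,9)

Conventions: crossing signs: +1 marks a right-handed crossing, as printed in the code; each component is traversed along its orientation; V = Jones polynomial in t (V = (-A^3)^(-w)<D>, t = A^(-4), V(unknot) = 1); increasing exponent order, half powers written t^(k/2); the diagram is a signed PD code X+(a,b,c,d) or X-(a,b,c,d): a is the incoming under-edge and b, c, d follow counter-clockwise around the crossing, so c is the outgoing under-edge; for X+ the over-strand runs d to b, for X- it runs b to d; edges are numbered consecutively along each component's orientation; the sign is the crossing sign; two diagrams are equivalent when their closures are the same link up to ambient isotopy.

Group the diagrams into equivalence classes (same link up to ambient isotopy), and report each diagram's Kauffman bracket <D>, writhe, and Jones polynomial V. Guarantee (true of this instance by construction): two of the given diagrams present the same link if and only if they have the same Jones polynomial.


equivalence classes: {D1} | {D2, D3}
D1 (bracket A^-1 + A^7; 11 crossings at w = +3): V = -t^(1/2) - t^(5/2)
V(D2) = t^(-7/2) - 2t^(-5/2) + t^(-3/2) - 2t^(-1/2) + t^(1/2) - t^(3/2)  (w -1, c 11, <D> = A^-9 - A^-5 + 2A^-1 - A^3 + 2A^7 - A^11)
V(D3) = t^(-7/2) - 2t^(-5/2) + t^(-3/2) - 2t^(-1/2) + t^(1/2) - t^(3/2)  [11 crossings, <D> = A^-3 - A + 2A^5 - A^9 + 2A^13 - A^17, w = +1]
key observation: V(t) takes 2 values over 3 diagrams, fixing the grouping


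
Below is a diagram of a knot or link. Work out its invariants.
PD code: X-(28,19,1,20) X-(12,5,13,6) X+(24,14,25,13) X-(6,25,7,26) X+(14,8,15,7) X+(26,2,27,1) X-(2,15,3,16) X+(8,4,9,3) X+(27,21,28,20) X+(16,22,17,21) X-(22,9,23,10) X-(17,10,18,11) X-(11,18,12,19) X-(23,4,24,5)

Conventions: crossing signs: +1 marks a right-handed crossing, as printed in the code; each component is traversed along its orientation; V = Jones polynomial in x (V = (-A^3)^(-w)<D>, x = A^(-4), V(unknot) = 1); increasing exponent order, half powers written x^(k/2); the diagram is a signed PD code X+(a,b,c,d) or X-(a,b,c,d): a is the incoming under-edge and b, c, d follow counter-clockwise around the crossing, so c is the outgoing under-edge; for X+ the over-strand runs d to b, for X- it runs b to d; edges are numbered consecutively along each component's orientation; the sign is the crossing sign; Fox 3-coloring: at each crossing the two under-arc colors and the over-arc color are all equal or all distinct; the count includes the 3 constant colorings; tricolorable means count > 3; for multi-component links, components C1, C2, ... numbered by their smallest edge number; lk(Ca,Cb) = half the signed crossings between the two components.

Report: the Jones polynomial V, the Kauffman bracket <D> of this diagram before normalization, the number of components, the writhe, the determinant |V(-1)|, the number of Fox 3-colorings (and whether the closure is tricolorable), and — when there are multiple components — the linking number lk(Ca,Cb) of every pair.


V = -x^-6 + 2x^-5 - 3x^-4 + 4x^-3 - 3x^-2 + 3x^-1 - 2 + x
<D> = A^-10 - 2A^-6 + 3A^-2 - 3A^2 + 4A^6 - 3A^10 + 2A^14 - A^18 (w = -2)
1 component over 14 crossings, w = -2
3 Fox colorings among 3^14, |V(-1)| = 19: not tricolorable
why: the span of V is 7, forcing >= 7 crossings in any diagram
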